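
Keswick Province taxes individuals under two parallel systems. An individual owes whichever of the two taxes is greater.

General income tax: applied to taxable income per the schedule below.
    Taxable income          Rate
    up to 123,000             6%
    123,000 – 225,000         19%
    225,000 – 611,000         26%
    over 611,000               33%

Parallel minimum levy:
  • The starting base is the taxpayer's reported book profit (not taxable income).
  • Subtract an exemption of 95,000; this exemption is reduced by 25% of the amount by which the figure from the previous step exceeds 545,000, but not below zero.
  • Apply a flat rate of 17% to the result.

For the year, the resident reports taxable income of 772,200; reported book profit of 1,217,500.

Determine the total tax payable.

206,975

General income tax:
  123,000 × 6% = 7,380
  102,000 × 19% = 19,380
  386,000 × 26% = 100,360
  161,200 × 33% = 53,196
  → 180,316

Parallel minimum levy:
  Base (reported book profit): 1,217,500
  Exemption: 25% × (1,217,500 − 545,000) = 168,125 ≥ 95,000, so the exemption is fully phased out
  Base: 1,217,500 − 0 = 1,217,500
  1,217,500 × 17% = 206,975

206,975 > 180,316, so the parallel minimum levy is the binding amount.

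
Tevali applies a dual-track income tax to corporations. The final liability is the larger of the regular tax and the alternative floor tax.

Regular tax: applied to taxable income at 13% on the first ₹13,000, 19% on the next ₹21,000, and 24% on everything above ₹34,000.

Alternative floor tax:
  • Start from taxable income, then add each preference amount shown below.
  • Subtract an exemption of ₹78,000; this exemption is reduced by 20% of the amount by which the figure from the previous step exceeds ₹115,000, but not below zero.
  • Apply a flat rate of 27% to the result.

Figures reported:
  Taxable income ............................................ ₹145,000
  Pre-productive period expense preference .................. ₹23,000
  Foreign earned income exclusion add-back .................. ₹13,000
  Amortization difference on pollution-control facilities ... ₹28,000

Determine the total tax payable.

Regular tax:
  ₹13,000 × 13% = ₹1,690
  ₹21,000 × 19% = ₹3,990
  ₹111,000 × 24% = ₹26,640
  → ₹32,320

Alternative floor tax:
  Adjusted income: ₹145,000 + ₹23,000 + ₹13,000 + ₹28,000 = ₹209,000
  Exemption: ₹78,000 − 20% × (₹209,000 − ₹115,000) = ₹78,000 − ₹18,800 = ₹59,200
  Base: ₹209,000 − ₹59,200 = ₹149,800
  ₹149,800 × 27% = ₹40,446

₹40,446 > ₹32,320, so the alternative floor tax is the binding amount.

₹40,446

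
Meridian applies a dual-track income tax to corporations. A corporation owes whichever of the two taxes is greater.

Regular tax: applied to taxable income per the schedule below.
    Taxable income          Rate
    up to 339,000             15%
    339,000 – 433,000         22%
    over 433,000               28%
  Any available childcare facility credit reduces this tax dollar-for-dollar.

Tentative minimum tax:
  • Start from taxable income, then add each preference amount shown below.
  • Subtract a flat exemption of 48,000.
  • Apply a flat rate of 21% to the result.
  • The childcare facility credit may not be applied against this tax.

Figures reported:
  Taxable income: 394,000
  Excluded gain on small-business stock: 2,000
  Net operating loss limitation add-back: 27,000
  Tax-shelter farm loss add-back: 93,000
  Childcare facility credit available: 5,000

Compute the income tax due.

Tentative minimum tax:
  Adjusted income: 394,000 + 2,000 + 27,000 + 93,000 = 516,000
  Less exemption 48,000 → base 468,000
  468,000 × 21% = 98,280

Regular tax:
  339,000 × 15% = 50,850
  55,000 × 22% = 12,100
  → 62,950
  Less childcare facility credit 5,000 → 57,950

98,280 > 57,950, so the tentative minimum tax is the binding amount.

98,280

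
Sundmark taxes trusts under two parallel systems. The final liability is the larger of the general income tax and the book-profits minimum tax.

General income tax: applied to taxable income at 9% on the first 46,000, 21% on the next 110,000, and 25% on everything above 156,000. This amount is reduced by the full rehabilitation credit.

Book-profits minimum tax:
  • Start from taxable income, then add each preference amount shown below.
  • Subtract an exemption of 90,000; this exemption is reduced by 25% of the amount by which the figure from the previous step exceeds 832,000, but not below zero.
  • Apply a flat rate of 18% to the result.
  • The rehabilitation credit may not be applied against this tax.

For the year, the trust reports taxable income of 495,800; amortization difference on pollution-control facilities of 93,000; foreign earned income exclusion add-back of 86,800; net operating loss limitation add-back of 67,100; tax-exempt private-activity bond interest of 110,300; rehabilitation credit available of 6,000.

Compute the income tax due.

138,285

Book-profits minimum tax:
  Adjusted income: 495,800 + 93,000 + 86,800 + 67,100 + 110,300 = 853,000
  Exemption: 90,000 − 25% × (853,000 − 832,000) = 90,000 − 5,250 = 84,750
  Base: 853,000 − 84,750 = 768,250
  768,250 × 18% = 138,285

General income tax:
  46,000 × 9% = 4,140
  110,000 × 21% = 23,100
  339,800 × 25% = 84,950
  → 112,190
  Less rehabilitation credit 6,000 → 106,190

138,285 > 106,190, so the book-profits minimum tax is the binding amount.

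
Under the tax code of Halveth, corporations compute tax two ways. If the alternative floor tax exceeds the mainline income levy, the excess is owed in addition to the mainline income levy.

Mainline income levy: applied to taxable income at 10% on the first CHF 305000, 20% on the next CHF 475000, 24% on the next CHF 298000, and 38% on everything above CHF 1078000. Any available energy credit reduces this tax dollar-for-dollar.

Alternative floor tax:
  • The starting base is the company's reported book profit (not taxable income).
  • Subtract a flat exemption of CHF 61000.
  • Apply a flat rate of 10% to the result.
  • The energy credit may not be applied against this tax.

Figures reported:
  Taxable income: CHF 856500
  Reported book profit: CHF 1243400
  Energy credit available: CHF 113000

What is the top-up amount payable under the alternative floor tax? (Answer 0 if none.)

Alternative floor tax:
  Base (reported book profit): CHF 1243400
  Less exemption CHF 61000 → base CHF 1182400
  CHF 1182400 × 10% = CHF 118240

Mainline income levy:
  CHF 305000 × 10% = CHF 30500
  CHF 475000 × 20% = CHF 95000
  CHF 76500 × 24% = CHF 18360
  → CHF 143860
  Less energy credit CHF 113000 → CHF 30860

Excess of alternative floor tax over mainline income levy: CHF 118240 − CHF 30860 = CHF 87380.

CHF 87380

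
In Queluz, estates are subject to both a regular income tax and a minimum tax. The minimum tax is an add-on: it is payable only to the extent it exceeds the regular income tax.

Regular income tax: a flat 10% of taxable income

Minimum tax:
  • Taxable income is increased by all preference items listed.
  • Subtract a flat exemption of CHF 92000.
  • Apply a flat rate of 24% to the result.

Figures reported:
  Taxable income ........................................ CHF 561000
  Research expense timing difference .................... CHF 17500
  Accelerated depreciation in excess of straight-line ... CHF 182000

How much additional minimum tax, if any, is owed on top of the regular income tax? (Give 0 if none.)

Minimum tax:
  Adjusted income: CHF 561000 + CHF 17500 + CHF 182000 = CHF 760500
  Less exemption CHF 92000 → base CHF 668500
  CHF 668500 × 24% = CHF 160440

Regular income tax:
  CHF 561000 × 10% = CHF 56100

Excess of minimum tax over regular income tax: CHF 160440 − CHF 56100 = CHF 104340.

CHF 104340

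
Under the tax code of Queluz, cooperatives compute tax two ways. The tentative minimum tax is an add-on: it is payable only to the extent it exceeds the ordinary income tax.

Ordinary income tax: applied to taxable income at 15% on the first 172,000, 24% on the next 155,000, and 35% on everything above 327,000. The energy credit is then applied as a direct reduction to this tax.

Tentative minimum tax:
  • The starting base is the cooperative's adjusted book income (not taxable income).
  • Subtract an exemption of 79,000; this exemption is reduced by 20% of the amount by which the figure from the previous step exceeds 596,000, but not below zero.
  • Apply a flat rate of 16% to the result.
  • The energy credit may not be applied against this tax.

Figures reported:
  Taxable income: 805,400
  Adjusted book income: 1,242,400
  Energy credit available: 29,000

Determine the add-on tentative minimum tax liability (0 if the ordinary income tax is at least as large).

Tentative minimum tax:
  Base (adjusted book income): 1,242,400
  Exemption: 20% × (1,242,400 − 596,000) = 129,280 ≥ 79,000, so the exemption is fully phased out
  Base: 1,242,400 − 0 = 1,242,400
  1,242,400 × 16% = 198,784

Ordinary income tax:
  172,000 × 15% = 25,800
  155,000 × 24% = 37,200
  478,400 × 35% = 167,440
  → 230,440
  Less energy credit 29,000 → 201,440

198,784 ≤ 201,440, so no add-on is due.

0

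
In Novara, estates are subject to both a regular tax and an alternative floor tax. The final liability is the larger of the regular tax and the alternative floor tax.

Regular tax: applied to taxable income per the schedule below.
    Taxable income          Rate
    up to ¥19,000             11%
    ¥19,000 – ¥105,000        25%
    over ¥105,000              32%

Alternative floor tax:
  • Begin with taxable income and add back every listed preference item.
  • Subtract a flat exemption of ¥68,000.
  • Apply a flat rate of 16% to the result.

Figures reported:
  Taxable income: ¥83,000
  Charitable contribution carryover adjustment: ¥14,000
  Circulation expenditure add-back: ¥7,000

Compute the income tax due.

Alternative floor tax:
  Adjusted income: ¥83,000 + ¥14,000 + ¥7,000 = ¥104,000
  Less exemption ¥68,000 → base ¥36,000
  ¥36,000 × 16% = ¥5,760

Regular tax:
  ¥19,000 × 11% = ¥2,090
  ¥64,000 × 25% = ¥16,000
  → ¥18,090

¥18,090 > ¥5,760, so the regular tax governs.

¥18,090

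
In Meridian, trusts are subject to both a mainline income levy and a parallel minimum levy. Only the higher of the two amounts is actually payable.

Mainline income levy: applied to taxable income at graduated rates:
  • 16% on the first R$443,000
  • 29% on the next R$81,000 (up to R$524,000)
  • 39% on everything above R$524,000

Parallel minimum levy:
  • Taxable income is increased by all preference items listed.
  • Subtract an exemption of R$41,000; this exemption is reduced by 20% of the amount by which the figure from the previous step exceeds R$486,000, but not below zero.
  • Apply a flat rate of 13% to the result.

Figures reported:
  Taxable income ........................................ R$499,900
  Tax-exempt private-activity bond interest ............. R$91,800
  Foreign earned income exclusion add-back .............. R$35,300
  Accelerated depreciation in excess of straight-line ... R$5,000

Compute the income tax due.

Mainline income levy:
  R$443,000 × 16% = R$70,880
  R$56,900 × 29% = R$16,501
  → R$87,381

Parallel minimum levy:
  Adjusted income: R$499,900 + R$91,800 + R$35,300 + R$5,000 = R$632,000
  Exemption: R$41,000 − 20% × (R$632,000 − R$486,000) = R$41,000 − R$29,200 = R$11,800
  Base: R$632,000 − R$11,800 = R$620,200
  R$620,200 × 13% = R$80,626

R$87,381 > R$80,626, so the mainline income levy governs.

R$87,381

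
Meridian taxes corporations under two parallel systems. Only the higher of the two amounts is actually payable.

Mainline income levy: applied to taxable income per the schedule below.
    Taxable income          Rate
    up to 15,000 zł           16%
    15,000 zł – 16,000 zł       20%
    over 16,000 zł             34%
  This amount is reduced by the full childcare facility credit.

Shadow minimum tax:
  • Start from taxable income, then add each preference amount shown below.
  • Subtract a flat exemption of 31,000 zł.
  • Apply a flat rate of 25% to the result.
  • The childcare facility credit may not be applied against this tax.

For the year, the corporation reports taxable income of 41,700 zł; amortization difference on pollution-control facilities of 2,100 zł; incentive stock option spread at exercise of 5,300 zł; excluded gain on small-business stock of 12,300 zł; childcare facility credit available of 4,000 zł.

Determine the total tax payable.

Mainline income levy:
  15,000 zł × 16% = 2,400 zł
  1,000 zł × 20% = 200 zł
  25,700 zł × 34% = 8,738 zł
  → 11,338 zł
  Less childcare facility credit 4,000 zł → 7,338 zł

Shadow minimum tax:
  Adjusted income: 41,700 zł + 2,100 zł + 5,300 zł + 12,300 zł = 61,400 zł
  Less exemption 31,000 zł → base 30,400 zł
  30,400 zł × 25% = 7,600 zł

7,600 zł > 7,338 zł, so the shadow minimum tax is the binding amount.

7,600 zł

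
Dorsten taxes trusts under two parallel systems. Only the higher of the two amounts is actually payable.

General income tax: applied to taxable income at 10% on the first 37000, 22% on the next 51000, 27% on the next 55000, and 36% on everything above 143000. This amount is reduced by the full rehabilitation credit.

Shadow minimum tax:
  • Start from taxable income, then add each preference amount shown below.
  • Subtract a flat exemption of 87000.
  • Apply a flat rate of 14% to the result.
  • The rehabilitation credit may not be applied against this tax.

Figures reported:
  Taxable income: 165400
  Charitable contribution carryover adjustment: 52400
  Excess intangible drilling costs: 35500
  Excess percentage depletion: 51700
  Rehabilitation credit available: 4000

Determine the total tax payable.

General income tax:
  37000 × 10% = 3700
  51000 × 22% = 11220
  55000 × 27% = 14850
  22400 × 36% = 8064
  → 37834
  Less rehabilitation credit 4000 → 33834

Shadow minimum tax:
  Adjusted income: 165400 + 52400 + 35500 + 51700 = 305000
  Less exemption 87000 → base 218000
  218000 × 14% = 30520

33834 > 30520, so the general income tax governs.

33834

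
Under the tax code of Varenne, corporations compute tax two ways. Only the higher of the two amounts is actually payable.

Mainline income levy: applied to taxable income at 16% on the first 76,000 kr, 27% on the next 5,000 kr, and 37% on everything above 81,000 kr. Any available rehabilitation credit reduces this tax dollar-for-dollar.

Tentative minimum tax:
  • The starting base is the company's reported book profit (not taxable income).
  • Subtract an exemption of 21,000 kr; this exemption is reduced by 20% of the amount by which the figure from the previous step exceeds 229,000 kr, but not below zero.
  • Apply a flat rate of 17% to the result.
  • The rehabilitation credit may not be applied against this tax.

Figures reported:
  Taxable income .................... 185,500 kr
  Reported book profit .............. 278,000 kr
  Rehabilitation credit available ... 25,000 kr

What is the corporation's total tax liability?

45,356 kr

Tentative minimum tax:
  Base (reported book profit): 278,000 kr
  Exemption: 21,000 kr − 20% × (278,000 kr − 229,000 kr) = 21,000 kr − 9,800 kr = 11,200 kr
  Base: 278,000 kr − 11,200 kr = 266,800 kr
  266,800 kr × 17% = 45,356 kr

Mainline income levy:
  76,000 kr × 16% = 12,160 kr
  5,000 kr × 27% = 1,350 kr
  104,500 kr × 37% = 38,665 kr
  → 52,175 kr
  Less rehabilitation credit 25,000 kr → 27,175 kr

45,356 kr > 27,175 kr, so the tentative minimum tax is the binding amount.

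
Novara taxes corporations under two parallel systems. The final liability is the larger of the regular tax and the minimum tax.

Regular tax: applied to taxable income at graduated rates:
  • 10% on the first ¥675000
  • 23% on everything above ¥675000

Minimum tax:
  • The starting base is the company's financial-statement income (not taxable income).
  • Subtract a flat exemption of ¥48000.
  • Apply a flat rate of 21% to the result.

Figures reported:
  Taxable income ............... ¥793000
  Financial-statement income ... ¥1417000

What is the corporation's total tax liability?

¥287490

Regular tax:
  ¥675000 × 10% = ¥67500
  ¥118000 × 23% = ¥27140
  → ¥94640

Minimum tax:
  Base (financial-statement income): ¥1417000
  Less exemption ¥48000 → base ¥1369000
  ¥1369000 × 21% = ¥287490

¥287490 > ¥94640, so the minimum tax is the binding amount.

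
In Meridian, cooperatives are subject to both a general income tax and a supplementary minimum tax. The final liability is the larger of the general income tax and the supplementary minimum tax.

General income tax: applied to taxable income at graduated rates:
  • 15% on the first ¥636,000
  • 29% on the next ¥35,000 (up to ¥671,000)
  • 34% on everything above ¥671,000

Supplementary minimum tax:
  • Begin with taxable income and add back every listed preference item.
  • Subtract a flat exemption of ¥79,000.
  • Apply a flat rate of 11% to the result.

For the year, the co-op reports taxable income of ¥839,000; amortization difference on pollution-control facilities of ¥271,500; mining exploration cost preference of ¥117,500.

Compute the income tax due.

Supplementary minimum tax:
  Adjusted income: ¥839,000 + ¥271,500 + ¥117,500 = ¥1,228,000
  Less exemption ¥79,000 → base ¥1,149,000
  ¥1,149,000 × 11% = ¥126,390

General income tax:
  ¥636,000 × 15% = ¥95,400
  ¥35,000 × 29% = ¥10,150
  ¥168,000 × 34% = ¥57,120
  → ¥162,670

¥162,670 > ¥126,390, so the general income tax governs.

¥162,670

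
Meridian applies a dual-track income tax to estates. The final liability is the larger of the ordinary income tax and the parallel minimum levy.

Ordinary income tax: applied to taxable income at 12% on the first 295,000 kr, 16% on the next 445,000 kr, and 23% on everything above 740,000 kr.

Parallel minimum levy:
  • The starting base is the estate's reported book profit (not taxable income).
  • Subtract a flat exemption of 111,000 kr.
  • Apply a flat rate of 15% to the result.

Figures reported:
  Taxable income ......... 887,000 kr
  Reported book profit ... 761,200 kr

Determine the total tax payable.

140,410 kr

Ordinary income tax:
  295,000 kr × 12% = 35,400 kr
  445,000 kr × 16% = 71,200 kr
  147,000 kr × 23% = 33,810 kr
  → 140,410 kr

Parallel minimum levy:
  Base (reported book profit): 761,200 kr
  Less exemption 111,000 kr → base 650,200 kr
  650,200 kr × 15% = 97,530 kr

140,410 kr > 97,530 kr, so the ordinary income tax governs.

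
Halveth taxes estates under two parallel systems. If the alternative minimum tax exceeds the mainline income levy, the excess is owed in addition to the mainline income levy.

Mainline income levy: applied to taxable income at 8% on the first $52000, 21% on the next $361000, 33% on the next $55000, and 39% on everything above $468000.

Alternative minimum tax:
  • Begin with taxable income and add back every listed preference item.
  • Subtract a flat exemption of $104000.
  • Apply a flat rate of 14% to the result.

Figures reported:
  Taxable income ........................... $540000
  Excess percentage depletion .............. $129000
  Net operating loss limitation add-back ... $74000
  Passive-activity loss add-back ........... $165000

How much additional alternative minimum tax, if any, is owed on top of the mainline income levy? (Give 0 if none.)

Alternative minimum tax:
  Adjusted income: $540000 + $129000 + $74000 + $165000 = $908000
  Less exemption $104000 → base $804000
  $804000 × 14% = $112560

Mainline income levy:
  $52000 × 8% = $4160
  $361000 × 21% = $75810
  $55000 × 33% = $18150
  $72000 × 39% = $28080
  → $126200

$112560 ≤ $126200, so no add-on is due.

$0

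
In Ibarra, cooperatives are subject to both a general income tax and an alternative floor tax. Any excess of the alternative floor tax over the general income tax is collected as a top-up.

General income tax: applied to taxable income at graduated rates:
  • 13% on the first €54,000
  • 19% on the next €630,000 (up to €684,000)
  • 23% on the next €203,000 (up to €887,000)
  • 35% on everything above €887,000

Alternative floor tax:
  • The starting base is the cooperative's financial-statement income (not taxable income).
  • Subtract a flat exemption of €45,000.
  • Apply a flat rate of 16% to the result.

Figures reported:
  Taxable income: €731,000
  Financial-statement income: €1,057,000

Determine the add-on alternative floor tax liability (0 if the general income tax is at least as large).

€24,390

Alternative floor tax:
  Base (financial-statement income): €1,057,000
  Less exemption €45,000 → base €1,012,000
  €1,012,000 × 16% = €161,920

General income tax:
  €54,000 × 13% = €7,020
  €630,000 × 19% = €119,700
  €47,000 × 23% = €10,810
  → €137,530

Excess of alternative floor tax over general income tax: €161,920 − €137,530 = €24,390.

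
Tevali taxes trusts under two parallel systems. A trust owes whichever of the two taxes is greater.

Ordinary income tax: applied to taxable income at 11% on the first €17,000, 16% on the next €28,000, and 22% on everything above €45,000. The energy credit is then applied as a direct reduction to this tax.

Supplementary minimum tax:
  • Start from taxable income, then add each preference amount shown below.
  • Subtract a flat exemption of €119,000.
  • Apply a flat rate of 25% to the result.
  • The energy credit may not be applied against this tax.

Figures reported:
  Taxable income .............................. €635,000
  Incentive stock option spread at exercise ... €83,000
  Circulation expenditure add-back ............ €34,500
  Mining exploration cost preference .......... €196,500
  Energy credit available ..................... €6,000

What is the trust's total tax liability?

€207,500

Ordinary income tax:
  €17,000 × 11% = €1,870
  €28,000 × 16% = €4,480
  €590,000 × 22% = €129,800
  → €136,150
  Less energy credit €6,000 → €130,150

Supplementary minimum tax:
  Adjusted income: €635,000 + €83,000 + €34,500 + €196,500 = €949,000
  Less exemption €119,000 → base €830,000
  €830,000 × 25% = €207,500

€207,500 > €130,150, so the supplementary minimum tax is the binding amount.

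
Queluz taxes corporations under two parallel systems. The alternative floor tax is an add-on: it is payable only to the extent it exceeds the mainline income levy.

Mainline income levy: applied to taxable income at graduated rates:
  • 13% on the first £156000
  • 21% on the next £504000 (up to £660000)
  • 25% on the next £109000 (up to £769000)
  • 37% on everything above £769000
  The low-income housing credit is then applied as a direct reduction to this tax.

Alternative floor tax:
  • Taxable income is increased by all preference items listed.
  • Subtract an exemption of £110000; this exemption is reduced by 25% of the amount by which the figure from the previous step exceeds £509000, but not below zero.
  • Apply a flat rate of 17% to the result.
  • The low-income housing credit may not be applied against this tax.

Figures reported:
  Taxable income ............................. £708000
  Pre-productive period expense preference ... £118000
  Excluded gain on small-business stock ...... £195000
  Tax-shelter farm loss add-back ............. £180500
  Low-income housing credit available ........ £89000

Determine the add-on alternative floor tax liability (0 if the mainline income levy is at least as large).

Alternative floor tax:
  Adjusted income: £708000 + £118000 + £195000 + £180500 = £1201500
  Exemption: 25% × (£1201500 − £509000) = £173125 ≥ £110000, so the exemption is fully phased out
  Base: £1201500 − £0 = £1201500
  £1201500 × 17% = £204255

Mainline income levy:
  £156000 × 13% = £20280
  £504000 × 21% = £105840
  £48000 × 25% = £12000
  → £138120
  Less low-income housing credit £89000 → £49120

Excess of alternative floor tax over mainline income levy: £204255 − £49120 = £155135.

£155135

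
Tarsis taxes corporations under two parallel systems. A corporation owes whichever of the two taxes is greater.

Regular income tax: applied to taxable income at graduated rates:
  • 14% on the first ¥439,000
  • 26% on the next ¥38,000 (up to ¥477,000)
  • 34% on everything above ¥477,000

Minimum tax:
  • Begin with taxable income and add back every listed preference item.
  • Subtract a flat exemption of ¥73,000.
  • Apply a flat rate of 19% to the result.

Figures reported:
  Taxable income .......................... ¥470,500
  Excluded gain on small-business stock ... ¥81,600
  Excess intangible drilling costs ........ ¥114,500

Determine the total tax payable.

Regular income tax:
  ¥439,000 × 14% = ¥61,460
  ¥31,500 × 26% = ¥8,190
  → ¥69,650

Minimum tax:
  Adjusted income: ¥470,500 + ¥81,600 + ¥114,500 = ¥666,600
  Less exemption ¥73,000 → base ¥593,600
  ¥593,600 × 19% = ¥112,784

¥112,784 > ¥69,650, so the minimum tax is the binding amount.

¥112,784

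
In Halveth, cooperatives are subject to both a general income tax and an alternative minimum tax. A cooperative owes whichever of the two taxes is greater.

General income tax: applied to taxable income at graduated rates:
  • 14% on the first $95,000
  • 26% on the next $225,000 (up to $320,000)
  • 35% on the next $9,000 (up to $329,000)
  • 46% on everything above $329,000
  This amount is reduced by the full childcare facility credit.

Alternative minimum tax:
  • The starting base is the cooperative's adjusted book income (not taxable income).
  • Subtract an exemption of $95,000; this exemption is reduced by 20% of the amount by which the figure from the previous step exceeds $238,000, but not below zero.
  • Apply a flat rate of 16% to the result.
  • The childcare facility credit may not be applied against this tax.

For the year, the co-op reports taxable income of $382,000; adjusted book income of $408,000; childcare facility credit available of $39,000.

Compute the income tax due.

$60,330

General income tax:
  $95,000 × 14% = $13,300
  $225,000 × 26% = $58,500
  $9,000 × 35% = $3,150
  $53,000 × 46% = $24,380
  → $99,330
  Less childcare facility credit $39,000 → $60,330

Alternative minimum tax:
  Base (adjusted book income): $408,000
  Exemption: $95,000 − 20% × ($408,000 − $238,000) = $95,000 − $34,000 = $61,000
  Base: $408,000 − $61,000 = $347,000
  $347,000 × 16% = $55,520

$60,330 > $55,520, so the general income tax governs.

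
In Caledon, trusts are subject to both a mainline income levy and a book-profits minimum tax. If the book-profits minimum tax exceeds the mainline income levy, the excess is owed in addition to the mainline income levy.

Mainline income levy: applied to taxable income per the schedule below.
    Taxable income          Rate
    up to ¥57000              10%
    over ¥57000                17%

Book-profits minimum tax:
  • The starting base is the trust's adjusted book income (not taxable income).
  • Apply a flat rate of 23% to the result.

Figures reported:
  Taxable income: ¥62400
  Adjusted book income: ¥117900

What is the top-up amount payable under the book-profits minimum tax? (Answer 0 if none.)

¥20499

Mainline income levy:
  ¥57000 × 10% = ¥5700
  ¥5400 × 17% = ¥918
  → ¥6618

Book-profits minimum tax:
  Base (adjusted book income): ¥117900
  ¥117900 × 23% = ¥27117

Excess of book-profits minimum tax over mainline income levy: ¥27117 − ¥6618 = ¥20499.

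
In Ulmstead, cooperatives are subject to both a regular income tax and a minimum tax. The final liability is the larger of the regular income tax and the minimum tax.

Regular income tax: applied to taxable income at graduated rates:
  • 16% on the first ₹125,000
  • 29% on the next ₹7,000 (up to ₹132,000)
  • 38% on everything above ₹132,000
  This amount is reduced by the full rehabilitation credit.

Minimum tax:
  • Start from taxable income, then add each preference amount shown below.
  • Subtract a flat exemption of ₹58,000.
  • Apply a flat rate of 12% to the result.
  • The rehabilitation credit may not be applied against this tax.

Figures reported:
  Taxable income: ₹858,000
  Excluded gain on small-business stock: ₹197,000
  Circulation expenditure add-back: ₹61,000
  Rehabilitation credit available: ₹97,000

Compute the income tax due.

Regular income tax:
  ₹125,000 × 16% = ₹20,000
  ₹7,000 × 29% = ₹2,030
  ₹726,000 × 38% = ₹275,880
  → ₹297,910
  Less rehabilitation credit ₹97,000 → ₹200,910

Minimum tax:
  Adjusted income: ₹858,000 + ₹197,000 + ₹61,000 = ₹1,116,000
  Less exemption ₹58,000 → base ₹1,058,000
  ₹1,058,000 × 12% = ₹126,960

₹200,910 > ₹126,960, so the regular income tax governs.

₹200,910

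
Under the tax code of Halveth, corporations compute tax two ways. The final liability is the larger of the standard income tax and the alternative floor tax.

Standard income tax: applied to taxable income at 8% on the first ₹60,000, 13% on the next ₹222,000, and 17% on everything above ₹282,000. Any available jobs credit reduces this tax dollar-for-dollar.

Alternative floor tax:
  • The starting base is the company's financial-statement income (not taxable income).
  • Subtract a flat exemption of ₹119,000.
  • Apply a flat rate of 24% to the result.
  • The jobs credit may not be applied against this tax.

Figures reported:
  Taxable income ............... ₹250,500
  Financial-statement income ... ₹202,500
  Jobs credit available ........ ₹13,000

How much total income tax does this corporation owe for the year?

Alternative floor tax:
  Base (financial-statement income): ₹202,500
  Less exemption ₹119,000 → base ₹83,500
  ₹83,500 × 24% = ₹20,040

Standard income tax:
  ₹60,000 × 8% = ₹4,800
  ₹190,500 × 13% = ₹24,765
  → ₹29,565
  Less jobs credit ₹13,000 → ₹16,565

₹20,040 > ₹16,565, so the alternative floor tax is the binding amount.

₹20,040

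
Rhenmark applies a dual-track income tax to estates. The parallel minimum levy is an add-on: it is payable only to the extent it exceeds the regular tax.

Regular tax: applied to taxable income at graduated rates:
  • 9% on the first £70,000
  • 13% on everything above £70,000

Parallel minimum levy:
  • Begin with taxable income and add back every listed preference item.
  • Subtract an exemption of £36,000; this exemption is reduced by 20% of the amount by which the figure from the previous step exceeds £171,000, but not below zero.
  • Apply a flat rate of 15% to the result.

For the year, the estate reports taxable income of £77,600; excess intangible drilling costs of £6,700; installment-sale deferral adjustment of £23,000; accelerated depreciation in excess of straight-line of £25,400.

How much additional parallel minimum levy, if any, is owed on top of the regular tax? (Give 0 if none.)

£7,217

Regular tax:
  £70,000 × 9% = £6,300
  £7,600 × 13% = £988
  → £7,288

Parallel minimum levy:
  Adjusted income: £77,600 + £6,700 + £23,000 + £25,400 = £132,700
  Exemption: £132,700 ≤ £171,000, so full £36,000 applies
  Base: £132,700 − £36,000 = £96,700
  £96,700 × 15% = £14,505

Excess of parallel minimum levy over regular tax: £14,505 − £7,288 = £7,217.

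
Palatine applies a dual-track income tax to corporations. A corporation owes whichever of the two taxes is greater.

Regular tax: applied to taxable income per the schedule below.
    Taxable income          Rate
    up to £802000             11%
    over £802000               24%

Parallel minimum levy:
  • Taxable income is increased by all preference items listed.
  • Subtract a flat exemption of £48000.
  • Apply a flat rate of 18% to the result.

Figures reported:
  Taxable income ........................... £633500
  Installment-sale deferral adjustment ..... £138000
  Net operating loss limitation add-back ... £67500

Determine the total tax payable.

£142380

Regular tax:
  £633500 × 11% = £69685

Parallel minimum levy:
  Adjusted income: £633500 + £138000 + £67500 = £839000
  Less exemption £48000 → base £791000
  £791000 × 18% = £142380

£142380 > £69685, so the parallel minimum levy is the binding amount.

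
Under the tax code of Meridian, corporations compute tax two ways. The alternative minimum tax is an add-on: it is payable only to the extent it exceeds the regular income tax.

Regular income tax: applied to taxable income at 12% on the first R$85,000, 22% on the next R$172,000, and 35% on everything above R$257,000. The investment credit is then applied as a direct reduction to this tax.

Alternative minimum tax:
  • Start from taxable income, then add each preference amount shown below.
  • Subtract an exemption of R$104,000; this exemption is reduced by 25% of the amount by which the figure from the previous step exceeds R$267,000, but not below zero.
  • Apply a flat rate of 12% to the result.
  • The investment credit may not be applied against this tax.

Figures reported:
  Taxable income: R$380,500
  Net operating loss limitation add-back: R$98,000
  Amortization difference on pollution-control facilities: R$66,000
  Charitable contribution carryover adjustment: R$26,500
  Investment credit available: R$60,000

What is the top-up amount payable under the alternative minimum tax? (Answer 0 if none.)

R$33,895

Alternative minimum tax:
  Adjusted income: R$380,500 + R$98,000 + R$66,000 + R$26,500 = R$571,000
  Exemption: R$104,000 − 25% × (R$571,000 − R$267,000) = R$104,000 − R$76,000 = R$28,000
  Base: R$571,000 − R$28,000 = R$543,000
  R$543,000 × 12% = R$65,160

Regular income tax:
  R$85,000 × 12% = R$10,200
  R$172,000 × 22% = R$37,840
  R$123,500 × 35% = R$43,225
  → R$91,265
  Less investment credit R$60,000 → R$31,265

Excess of alternative minimum tax over regular income tax: R$65,160 − R$31,265 = R$33,895.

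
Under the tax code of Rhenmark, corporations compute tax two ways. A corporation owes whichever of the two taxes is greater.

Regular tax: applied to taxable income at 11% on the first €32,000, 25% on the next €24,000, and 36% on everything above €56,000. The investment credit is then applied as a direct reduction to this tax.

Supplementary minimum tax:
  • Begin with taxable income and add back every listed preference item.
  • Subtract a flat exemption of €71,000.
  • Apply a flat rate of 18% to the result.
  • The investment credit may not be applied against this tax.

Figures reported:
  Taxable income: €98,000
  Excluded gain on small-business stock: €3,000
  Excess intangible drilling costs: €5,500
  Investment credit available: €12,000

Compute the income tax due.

Regular tax:
  €32,000 × 11% = €3,520
  €24,000 × 25% = €6,000
  €42,000 × 36% = €15,120
  → €24,640
  Less investment credit €12,000 → €12,640

Supplementary minimum tax:
  Adjusted income: €98,000 + €3,000 + €5,500 = €106,500
  Less exemption €71,000 → base €35,500
  €35,500 × 18% = €6,390

€12,640 > €6,390, so the regular tax governs.

€12,640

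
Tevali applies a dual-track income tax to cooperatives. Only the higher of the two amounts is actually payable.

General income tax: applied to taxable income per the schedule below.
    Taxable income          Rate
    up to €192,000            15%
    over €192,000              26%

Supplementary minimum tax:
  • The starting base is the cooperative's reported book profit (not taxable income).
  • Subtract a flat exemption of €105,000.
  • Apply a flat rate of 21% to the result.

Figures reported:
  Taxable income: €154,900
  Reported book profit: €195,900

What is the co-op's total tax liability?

Supplementary minimum tax:
  Base (reported book profit): €195,900
  Less exemption €105,000 → base €90,900
  €90,900 × 21% = €19,089

General income tax:
  €154,900 × 15% = €23,235

€23,235 > €19,089, so the general income tax governs.

€23,235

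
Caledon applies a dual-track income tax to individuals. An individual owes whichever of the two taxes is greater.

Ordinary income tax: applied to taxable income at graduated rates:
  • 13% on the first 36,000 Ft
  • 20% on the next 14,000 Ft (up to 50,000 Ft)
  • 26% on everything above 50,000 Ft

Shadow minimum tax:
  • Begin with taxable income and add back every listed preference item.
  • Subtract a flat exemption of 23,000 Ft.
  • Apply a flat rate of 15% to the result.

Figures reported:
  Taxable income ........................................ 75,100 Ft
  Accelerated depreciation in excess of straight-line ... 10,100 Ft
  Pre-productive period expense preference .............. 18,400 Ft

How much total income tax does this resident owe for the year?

Ordinary income tax:
  36,000 Ft × 13% = 4,680 Ft
  14,000 Ft × 20% = 2,800 Ft
  25,100 Ft × 26% = 6,526 Ft
  → 14,006 Ft

Shadow minimum tax:
  Adjusted income: 75,100 Ft + 10,100 Ft + 18,400 Ft = 103,600 Ft
  Less exemption 23,000 Ft → base 80,600 Ft
  80,600 Ft × 15% = 12,090 Ft

14,006 Ft > 12,090 Ft, so the ordinary income tax governs.

14,006 Ft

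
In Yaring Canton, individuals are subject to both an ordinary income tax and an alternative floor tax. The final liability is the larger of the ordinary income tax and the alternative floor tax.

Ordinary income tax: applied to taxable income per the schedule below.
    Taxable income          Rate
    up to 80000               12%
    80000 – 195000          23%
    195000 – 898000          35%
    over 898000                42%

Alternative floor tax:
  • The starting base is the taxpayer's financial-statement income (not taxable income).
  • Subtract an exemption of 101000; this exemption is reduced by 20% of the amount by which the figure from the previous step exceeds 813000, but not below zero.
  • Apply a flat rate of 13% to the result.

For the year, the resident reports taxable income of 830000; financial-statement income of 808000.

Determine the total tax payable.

258300

Alternative floor tax:
  Base (financial-statement income): 808000
  Exemption: 808000 ≤ 813000, so full 101000 applies
  Base: 808000 − 101000 = 707000
  707000 × 13% = 91910

Ordinary income tax:
  80000 × 12% = 9600
  115000 × 23% = 26450
  635000 × 35% = 222250
  → 258300

258300 > 91910, so the ordinary income tax governs.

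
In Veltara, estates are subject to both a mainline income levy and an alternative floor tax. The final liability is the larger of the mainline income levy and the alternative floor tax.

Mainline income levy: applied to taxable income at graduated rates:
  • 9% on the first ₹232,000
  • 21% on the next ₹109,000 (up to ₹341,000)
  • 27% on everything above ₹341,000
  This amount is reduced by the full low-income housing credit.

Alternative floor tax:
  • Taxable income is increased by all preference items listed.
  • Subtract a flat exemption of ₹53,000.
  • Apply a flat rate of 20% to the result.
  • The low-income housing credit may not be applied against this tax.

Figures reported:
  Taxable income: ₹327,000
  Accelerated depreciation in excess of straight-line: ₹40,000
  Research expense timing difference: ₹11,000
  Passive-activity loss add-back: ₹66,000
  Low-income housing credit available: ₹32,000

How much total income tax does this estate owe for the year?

Alternative floor tax:
  Adjusted income: ₹327,000 + ₹40,000 + ₹11,000 + ₹66,000 = ₹444,000
  Less exemption ₹53,000 → base ₹391,000
  ₹391,000 × 20% = ₹78,200

Mainline income levy:
  ₹232,000 × 9% = ₹20,880
  ₹95,000 × 21% = ₹19,950
  → ₹40,830
  Less low-income housing credit ₹32,000 → ₹8,830

₹78,200 > ₹8,830, so the alternative floor tax is the binding amount.

₹78,200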